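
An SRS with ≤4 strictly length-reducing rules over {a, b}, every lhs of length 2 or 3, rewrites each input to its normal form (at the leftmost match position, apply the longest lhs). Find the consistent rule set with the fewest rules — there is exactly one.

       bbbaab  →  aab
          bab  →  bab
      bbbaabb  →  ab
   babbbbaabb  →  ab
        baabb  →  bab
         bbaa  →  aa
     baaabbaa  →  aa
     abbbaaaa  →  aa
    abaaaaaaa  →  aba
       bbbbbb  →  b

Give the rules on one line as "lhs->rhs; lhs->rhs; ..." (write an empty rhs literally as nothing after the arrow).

aaa->a; abb->b; bb->b; bba->a

  | bbbaab => bbaab => aab
  | bab
  | bbbaabb => bbaabb => aabb => ab
  | babbbbaabb => bbbbaabb => bbbaabb => bbaabb => aabb => ab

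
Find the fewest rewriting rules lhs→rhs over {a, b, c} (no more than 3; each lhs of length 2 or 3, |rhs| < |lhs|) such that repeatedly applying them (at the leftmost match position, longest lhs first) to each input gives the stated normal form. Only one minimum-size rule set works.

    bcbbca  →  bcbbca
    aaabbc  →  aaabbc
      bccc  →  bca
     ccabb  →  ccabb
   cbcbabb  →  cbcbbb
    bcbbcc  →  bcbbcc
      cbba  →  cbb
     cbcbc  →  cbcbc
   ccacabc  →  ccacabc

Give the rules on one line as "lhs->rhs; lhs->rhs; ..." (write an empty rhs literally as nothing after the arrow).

  | bcbbca
  | aaabbc
  | bccc => bca
  | ccabb

ba->b; ccc->ca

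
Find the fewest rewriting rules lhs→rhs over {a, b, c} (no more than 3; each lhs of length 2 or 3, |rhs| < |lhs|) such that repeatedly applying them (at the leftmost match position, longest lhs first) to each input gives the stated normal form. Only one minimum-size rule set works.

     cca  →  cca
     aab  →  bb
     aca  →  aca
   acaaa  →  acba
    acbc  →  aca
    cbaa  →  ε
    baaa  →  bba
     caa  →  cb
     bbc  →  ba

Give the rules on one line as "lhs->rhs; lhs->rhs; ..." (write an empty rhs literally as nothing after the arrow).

  | cca
  | aab => bb
  | aca
  | acaaa => acba

aa->b; bc->a; cbb->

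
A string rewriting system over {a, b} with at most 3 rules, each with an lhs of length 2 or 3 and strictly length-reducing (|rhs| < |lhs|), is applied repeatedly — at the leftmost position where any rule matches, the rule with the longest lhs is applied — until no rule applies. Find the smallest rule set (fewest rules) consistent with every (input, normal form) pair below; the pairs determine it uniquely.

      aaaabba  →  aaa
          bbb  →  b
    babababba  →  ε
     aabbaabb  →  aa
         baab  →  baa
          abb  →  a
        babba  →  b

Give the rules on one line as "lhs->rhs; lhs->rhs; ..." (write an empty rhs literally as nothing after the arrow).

  | aaaabba => aaaaba => aaa
  | bbb => b
  | babababba => bbabba => abba => aba => ε
  | aabbaabb => aabaabb => aabb => aab => aa

ab->a; aba->; bb->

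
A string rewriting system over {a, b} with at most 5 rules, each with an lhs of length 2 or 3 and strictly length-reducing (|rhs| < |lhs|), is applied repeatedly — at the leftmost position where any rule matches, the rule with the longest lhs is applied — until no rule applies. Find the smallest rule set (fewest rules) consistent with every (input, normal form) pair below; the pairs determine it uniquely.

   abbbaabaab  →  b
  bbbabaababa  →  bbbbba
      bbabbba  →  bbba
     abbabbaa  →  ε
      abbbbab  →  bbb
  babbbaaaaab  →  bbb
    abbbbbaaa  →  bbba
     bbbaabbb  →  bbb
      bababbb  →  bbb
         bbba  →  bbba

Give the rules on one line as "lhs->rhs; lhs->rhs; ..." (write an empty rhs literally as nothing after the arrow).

  | abbbaabaab => baabaab => baaaab => baab => baa => b
  | bbbabaababa => bbbbaababa => bbbbaaaba => bbbbaba => bbbbba
  | bbabbba => bbba
  | abbabbaa => abbaa => aa => ε

aa->; aab->aa; ab->b; abb->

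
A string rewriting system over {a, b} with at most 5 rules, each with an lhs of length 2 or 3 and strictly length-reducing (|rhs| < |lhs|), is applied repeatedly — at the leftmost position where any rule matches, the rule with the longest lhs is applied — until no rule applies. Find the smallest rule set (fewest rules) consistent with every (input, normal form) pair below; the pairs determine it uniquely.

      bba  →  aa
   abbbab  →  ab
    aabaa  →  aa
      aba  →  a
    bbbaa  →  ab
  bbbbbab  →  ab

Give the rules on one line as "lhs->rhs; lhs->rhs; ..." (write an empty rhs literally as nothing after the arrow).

  | bba => aa
  | abbbab => aabab => ab
  | aabaa => aa
  | aba => a

aab->; ba->; baa->b; bb->a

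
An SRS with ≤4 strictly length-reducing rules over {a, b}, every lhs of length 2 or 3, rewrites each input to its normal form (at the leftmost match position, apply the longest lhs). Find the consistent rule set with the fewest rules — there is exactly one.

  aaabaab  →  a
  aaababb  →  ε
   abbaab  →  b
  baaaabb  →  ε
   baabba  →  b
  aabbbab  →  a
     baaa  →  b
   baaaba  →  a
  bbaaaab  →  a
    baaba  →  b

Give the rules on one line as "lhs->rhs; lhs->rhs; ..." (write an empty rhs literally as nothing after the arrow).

  | aaabaab => babaab => baab => ab => a
  | aaababb => bababb => babb => bb => ε
  | abbaab => abaab => aaab => bab => b
  | baaaabb => aaabb => babb => bb => ε

aa->b; ab->a; ba->; bb->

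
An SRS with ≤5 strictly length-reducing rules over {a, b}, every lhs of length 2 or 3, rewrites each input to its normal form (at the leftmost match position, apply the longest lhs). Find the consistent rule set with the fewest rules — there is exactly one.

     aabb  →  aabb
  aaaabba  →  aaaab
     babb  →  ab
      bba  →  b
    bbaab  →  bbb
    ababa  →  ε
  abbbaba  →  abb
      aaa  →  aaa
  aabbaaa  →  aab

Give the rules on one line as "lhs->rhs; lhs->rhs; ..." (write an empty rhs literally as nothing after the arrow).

  | aabb
  | aaaabba => aaaab
  | babb => ab
  | bba => b

aba->; ba->; baa->b; bab->a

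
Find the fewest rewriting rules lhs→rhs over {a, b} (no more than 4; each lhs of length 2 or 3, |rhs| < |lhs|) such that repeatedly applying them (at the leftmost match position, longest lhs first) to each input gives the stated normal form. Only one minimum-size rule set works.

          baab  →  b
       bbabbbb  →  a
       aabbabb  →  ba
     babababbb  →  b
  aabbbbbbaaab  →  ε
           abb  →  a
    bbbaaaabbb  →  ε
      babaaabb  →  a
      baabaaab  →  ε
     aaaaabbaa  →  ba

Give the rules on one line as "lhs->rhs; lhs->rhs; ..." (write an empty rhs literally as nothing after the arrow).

  | baab => bbb => b
  | bbabbbb => abbbb => abb => a
  | aabbabb => bbbabb => babb => ba
  | babababbb => bababbb => babbb => bab => b

aa->b; ab->; abb->a; bb->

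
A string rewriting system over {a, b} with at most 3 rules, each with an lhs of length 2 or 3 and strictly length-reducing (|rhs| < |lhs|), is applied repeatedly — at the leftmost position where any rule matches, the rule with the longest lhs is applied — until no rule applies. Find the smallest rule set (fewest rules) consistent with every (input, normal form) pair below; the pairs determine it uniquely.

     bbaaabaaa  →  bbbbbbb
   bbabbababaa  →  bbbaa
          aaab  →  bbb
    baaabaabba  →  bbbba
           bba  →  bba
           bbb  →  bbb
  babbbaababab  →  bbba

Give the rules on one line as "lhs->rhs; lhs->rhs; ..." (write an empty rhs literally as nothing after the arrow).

  | bbaaabaaa => bbbbbaaa => bbbbbbb
  | bbabbababaa => bbbababaa => bbbabaa => bbbaa
  | aaab => bbb
  | baaabaabba => bbbbaabba => bbbbaba => bbbba

aaa->bb; ab->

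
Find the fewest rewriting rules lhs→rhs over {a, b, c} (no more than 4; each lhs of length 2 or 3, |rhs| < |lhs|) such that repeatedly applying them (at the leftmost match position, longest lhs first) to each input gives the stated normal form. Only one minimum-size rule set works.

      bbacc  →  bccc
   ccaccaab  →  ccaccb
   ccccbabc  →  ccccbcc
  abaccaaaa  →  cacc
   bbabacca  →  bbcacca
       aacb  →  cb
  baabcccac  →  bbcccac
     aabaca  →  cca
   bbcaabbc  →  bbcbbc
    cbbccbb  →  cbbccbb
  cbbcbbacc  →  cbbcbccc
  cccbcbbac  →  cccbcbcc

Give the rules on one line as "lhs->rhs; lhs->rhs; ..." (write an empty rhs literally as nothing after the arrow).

aa->; ab->c; bac->cc

  | bbacc => bccc
  | ccaccaab => ccaccb
  | ccccbabc => ccccbcc
  | abaccaaaa => caccaaaa => caccaa => cacc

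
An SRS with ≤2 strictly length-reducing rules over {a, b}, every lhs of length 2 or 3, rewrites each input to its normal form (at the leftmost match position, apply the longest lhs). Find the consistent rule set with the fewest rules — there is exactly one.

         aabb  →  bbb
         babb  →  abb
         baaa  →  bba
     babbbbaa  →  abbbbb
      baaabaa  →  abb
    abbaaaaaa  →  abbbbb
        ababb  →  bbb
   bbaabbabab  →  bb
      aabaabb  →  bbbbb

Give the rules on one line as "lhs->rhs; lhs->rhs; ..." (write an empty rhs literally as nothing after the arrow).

aa->b; bab->ab

  | aabb => bbb
  | babb => abb
  | baaa => bba
  | babbbbaa => abbbbaa => abbbbb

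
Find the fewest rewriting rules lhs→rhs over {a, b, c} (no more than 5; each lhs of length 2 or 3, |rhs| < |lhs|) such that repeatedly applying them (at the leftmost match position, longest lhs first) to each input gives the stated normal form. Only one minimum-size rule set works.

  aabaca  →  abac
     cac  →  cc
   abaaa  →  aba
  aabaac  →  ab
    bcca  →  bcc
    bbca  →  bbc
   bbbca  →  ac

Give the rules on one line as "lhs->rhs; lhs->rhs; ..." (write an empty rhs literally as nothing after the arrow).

aa->a; aac->; bbb->a; ca->c

  | aabaca => abaca => abac
  | cac => cc
  | abaaa => abaa => aba
  | aabaac => abaac => ab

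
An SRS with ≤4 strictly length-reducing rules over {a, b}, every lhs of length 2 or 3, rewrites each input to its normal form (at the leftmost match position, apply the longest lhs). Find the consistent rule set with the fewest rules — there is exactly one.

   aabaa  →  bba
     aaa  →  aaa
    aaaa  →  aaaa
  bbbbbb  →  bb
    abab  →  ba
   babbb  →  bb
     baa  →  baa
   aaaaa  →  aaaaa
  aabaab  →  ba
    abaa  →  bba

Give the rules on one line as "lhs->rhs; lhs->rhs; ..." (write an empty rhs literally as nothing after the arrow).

  | aabaa => abba => bba
  | aaa
  | aaaa
  | bbbbbb => babbb => bbbb => bab => bb

ab->b; aba->bb; bbb->ba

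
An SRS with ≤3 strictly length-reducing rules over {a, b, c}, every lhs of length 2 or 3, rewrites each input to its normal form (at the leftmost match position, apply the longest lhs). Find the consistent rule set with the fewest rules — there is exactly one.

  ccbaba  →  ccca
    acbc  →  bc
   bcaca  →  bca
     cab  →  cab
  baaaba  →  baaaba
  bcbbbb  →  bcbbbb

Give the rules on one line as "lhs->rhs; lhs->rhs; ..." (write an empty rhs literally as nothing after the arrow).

ac->; bab->c

  | ccbaba => ccca
  | acbc => bc
  | bcaca => bca
  | cab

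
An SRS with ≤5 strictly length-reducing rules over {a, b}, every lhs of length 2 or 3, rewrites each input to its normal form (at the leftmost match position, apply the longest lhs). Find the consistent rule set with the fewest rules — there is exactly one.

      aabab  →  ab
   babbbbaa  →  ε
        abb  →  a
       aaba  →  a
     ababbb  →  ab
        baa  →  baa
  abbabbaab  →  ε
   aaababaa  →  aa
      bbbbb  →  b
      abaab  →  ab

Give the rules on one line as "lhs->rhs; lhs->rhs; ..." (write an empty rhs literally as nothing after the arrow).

  | aabab => abab => ab
  | babbbbaa => babbaa => baaa => bb => ε
  | abb => a
  | aaba => aba => a

aaa->b; aab->ab; aba->a; bb->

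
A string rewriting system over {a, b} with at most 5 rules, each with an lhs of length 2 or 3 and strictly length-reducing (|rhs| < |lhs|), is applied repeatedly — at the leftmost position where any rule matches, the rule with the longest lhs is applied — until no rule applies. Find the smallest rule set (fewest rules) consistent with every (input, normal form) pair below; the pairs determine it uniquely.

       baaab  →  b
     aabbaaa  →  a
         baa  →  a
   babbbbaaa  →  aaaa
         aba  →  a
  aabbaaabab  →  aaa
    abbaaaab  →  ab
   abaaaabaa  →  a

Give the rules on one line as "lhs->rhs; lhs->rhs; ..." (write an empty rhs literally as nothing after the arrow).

aab->b; ba->; bab->aa; bbb->a

  | baaab => aab => b
  | aabbaaa => bbaaa => baa => a
  | baa => a
  | babbbbaaa => aabbbaaa => bbbaaa => aaaa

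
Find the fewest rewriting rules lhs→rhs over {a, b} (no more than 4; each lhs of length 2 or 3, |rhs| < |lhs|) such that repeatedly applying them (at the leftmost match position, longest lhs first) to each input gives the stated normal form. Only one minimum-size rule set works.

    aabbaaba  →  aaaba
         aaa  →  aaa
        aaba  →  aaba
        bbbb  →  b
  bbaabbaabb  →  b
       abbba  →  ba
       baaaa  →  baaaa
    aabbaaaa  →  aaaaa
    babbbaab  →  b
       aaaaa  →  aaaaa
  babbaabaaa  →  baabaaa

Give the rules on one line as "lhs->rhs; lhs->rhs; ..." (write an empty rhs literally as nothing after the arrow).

  | aabbaaba => aaaba
  | aaa
  | aaba
  | bbbb => bbb => bb => b

abb->; bb->b; bba->bb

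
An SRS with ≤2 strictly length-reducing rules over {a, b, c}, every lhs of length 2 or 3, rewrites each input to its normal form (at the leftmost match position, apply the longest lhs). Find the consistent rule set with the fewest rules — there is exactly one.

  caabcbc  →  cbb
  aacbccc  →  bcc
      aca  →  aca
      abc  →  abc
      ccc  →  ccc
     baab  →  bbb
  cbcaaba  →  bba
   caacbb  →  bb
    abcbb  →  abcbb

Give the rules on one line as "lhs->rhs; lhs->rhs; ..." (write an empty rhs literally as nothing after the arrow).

  | caabcbc => cbbcbc => cbb
  | aacbccc => bcbccc => bcc
  | aca
  | abc

aa->b; cbc->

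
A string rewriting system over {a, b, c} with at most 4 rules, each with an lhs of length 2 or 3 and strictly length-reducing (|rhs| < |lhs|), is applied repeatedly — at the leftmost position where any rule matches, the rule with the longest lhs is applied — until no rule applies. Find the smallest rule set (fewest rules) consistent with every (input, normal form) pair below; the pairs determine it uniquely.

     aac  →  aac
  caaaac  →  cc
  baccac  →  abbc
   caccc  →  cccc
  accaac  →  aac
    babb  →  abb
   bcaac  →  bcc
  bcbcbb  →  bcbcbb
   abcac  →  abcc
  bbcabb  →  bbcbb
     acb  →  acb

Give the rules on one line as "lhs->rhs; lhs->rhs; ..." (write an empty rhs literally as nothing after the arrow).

ba->a; ca->c; cca->bb

  | aac
  | caaaac => caaac => caac => cac => cc
  | baccac => accac => abbc
  | caccc => cccc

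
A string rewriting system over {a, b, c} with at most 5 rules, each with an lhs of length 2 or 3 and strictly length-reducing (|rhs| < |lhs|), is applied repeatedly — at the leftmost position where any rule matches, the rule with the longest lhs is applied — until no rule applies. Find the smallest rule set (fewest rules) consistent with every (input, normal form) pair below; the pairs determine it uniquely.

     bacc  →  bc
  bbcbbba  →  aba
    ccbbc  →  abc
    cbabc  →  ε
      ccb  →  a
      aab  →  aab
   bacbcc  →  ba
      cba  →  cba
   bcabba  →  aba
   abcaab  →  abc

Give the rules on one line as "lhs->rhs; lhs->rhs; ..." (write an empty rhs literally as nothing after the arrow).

bab->bc; bb->a; ca->; cc->b

  | bacc => bab => bc
  | bbcbbba => acbbba => acaba => aba
  | ccbbc => bbbc => abc
  | cbabc => cbcc => cbb => ca => ε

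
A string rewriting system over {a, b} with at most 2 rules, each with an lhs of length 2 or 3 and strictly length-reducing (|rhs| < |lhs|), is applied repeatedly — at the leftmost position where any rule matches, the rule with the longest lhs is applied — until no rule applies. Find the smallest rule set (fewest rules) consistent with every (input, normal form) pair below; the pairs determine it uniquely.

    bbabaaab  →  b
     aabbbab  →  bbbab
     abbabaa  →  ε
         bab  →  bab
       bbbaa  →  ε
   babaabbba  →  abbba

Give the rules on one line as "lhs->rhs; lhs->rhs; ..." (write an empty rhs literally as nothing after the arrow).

aa->; baa->aa

  | bbabaaab => bbaaaab => baaaab => aaaab => aab => b
  | aabbbab => bbbab
  | abbabaa => abbaaa => abaaa => aaaa => aa => ε
  | bab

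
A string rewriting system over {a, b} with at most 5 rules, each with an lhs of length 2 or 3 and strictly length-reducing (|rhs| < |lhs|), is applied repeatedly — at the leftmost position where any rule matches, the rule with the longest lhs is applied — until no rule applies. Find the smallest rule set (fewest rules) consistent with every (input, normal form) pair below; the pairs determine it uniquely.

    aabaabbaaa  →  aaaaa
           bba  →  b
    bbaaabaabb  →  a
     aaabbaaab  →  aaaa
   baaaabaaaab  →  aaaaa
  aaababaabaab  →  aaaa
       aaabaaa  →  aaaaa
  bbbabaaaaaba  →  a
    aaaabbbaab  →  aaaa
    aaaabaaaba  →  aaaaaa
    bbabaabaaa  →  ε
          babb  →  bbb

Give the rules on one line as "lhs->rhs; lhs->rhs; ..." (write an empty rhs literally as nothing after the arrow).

  | aabaabbaaa => aaabbaaa => aaabaaa => aaaaa
  | bba => b
  | bbaaabaabb => baabaabb => abaabb => aabb => aab => a
  | aaabbaaab => aaabaaab => aaaaab => aaaa

ab->; abb->ab; ba->; bab->bb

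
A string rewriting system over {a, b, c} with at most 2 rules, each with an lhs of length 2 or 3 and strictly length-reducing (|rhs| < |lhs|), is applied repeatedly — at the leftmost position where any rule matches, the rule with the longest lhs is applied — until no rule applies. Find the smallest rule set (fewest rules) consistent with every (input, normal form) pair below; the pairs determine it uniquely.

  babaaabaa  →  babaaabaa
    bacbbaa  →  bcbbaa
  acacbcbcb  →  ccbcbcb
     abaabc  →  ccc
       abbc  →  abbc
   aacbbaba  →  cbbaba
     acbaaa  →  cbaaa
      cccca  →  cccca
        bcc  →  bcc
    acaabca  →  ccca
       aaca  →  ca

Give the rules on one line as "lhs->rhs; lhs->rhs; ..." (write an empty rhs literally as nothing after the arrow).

abc->cc; ac->c

  | babaaabaa
  | bacbbaa => bcbbaa
  | acacbcbcb => cacbcbcb => ccbcbcb
  | abaabc => abacc => abcc => ccc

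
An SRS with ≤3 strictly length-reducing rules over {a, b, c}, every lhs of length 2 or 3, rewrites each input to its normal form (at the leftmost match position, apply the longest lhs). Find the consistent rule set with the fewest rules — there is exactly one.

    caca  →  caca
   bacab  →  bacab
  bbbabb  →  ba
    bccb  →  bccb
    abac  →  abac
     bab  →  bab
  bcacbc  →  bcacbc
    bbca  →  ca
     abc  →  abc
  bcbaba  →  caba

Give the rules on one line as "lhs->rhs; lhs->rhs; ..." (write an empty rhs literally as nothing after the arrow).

  | caca
  | bacab
  | bbbabb => babb => ba
  | bccb

bb->; bcb->c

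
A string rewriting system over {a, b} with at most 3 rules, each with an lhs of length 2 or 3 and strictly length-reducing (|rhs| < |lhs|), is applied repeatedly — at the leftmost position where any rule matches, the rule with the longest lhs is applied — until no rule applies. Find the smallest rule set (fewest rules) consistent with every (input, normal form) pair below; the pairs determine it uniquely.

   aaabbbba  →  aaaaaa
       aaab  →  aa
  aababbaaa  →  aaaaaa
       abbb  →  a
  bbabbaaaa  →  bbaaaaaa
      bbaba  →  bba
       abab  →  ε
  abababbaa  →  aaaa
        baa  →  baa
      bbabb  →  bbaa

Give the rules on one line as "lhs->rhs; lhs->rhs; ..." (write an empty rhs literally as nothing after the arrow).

  | aaabbbba => aaaabba => aaaaaa
  | aaab => aa
  | aababbaaa => aabbaaa => aaaaaa
  | abbb => aab => a

ab->; abb->aa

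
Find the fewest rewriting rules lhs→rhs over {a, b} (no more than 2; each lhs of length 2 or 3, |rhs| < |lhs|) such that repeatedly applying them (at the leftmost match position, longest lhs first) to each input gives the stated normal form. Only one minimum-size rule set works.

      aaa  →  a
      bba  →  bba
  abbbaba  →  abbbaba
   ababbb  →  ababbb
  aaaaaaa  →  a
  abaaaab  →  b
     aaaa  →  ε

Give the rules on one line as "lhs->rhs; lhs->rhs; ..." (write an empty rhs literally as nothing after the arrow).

  | aaa => a
  | bba
  | abbbaba
  | ababbb

aa->; baa->a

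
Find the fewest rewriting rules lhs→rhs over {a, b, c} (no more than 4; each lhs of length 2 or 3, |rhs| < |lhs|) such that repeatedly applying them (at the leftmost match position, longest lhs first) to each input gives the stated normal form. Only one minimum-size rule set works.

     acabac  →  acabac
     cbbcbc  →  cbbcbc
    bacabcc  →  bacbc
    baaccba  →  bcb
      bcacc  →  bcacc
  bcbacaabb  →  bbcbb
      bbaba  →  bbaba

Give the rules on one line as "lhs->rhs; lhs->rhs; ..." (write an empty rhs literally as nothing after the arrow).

aa->; abc->b; cba->b

  | acabac
  | cbbcbc
  | bacabcc => bacbc
  | baaccba => bccba => bcb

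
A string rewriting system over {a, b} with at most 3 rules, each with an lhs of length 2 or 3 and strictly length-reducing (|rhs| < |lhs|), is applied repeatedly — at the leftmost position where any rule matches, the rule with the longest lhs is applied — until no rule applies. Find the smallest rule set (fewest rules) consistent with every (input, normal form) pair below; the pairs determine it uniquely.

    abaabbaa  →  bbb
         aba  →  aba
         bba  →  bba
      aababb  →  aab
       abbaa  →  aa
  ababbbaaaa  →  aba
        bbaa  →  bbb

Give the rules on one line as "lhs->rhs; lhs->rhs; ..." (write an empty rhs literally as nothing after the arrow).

aaa->ab; abb->; baa->bb

  | abaabbaa => abbbbaa => bbaa => bbb
  | aba
  | bba
  | aababb => aab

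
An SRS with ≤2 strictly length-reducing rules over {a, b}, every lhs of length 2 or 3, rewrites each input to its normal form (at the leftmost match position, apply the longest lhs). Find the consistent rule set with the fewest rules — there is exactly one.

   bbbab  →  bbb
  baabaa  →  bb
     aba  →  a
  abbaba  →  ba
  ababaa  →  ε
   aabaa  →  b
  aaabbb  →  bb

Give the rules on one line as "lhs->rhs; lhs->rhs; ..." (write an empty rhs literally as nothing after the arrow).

aa->; ab->

  | bbbab => bbb
  | baabaa => bbaa => bb
  | aba => a
  | abbaba => baba => ba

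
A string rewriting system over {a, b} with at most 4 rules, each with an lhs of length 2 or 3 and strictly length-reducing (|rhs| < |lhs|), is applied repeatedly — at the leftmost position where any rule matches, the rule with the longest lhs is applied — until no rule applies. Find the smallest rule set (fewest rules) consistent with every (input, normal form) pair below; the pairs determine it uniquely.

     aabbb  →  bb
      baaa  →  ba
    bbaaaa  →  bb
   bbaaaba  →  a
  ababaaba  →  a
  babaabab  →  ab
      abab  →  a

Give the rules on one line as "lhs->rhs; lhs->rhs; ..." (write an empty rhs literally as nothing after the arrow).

  | aabbb => bb
  | baaa => bba => ba
  | bbaaaa => baaaa => bbaa => baa => bb
  | bbaaaba => baaaba => bbaba => baba => a

aa->b; aab->; bab->; bba->ba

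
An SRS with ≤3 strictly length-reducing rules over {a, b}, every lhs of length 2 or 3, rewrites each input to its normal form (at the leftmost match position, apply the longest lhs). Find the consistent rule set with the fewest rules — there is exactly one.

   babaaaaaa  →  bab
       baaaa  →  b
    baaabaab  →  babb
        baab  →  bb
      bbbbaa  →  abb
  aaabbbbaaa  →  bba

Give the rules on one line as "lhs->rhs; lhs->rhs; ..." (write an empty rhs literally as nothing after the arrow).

  | babaaaaaa => babaaaa => babaa => bab
  | baaaa => baa => b
  | baaabaab => babaab => babb
  | baab => bb

aa->; bbb->ab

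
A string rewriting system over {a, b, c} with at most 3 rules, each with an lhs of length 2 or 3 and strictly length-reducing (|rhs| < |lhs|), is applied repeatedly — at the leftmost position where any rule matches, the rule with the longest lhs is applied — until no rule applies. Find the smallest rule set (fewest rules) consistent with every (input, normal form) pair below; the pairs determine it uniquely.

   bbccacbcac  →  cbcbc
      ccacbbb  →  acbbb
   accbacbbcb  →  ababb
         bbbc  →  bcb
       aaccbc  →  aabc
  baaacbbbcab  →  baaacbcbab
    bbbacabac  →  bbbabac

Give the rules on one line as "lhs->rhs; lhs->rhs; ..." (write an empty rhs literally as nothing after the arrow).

  | bbccacbcac => cbcacbcac => cbcbcac => cbcbc
  | ccacbbb => acbbb
  | accbacbbcb => abacbbcb => abaccbb => ababb
  | bbbc => bcb

bbc->cb; ca->; cc->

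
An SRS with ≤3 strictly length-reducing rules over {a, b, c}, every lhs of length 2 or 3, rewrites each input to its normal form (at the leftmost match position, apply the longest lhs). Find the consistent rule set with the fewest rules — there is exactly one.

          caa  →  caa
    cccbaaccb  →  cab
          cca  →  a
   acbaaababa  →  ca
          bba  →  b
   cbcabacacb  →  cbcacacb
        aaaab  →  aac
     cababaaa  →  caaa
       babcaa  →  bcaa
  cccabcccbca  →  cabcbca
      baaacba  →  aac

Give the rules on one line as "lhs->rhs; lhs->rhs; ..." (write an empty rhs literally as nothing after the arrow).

  | caa
  | cccbaaccb => cbaaccb => caccb => cab
  | cca => a
  | acbaaababa => acaababa => accaba => aaba => ca

aab->c; ba->; cc->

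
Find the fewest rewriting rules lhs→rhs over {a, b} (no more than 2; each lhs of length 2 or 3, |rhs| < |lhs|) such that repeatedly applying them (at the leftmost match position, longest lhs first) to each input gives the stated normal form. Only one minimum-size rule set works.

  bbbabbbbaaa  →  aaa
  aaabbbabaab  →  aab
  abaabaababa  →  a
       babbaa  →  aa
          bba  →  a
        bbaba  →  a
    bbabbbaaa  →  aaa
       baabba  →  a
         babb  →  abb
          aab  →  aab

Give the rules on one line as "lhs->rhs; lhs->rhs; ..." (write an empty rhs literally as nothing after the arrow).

  | bbbabbbbaaa => bbabbbbaaa => babbbbaaa => abbbbaaa => abbbaaa => abbaaa => abaaa => baaa => aaa
  | aaabbbabaab => aaabbabaab => aaababaab => aababaab => ababaab => babaab => abaab => baab => aab
  | abaabaababa => baabaababa => aabaababa => abaababa => baababa => aababa => ababa => baba => aba => ba => a
  | babbaa => abbaa => abaa => baa => aa

aba->ba; ba->a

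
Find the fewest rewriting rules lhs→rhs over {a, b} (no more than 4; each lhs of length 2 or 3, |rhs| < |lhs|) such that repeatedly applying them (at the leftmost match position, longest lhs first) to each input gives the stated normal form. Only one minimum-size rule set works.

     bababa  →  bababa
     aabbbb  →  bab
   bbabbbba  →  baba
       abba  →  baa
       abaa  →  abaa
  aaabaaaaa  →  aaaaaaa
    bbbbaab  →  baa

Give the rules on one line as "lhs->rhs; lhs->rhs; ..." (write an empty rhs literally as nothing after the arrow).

  | bababa
  | aabbbb => abbb => bab
  | bbabbbba => aabbbba => abbba => baba
  | abba => baa

aab->a; abb->ba; bb->a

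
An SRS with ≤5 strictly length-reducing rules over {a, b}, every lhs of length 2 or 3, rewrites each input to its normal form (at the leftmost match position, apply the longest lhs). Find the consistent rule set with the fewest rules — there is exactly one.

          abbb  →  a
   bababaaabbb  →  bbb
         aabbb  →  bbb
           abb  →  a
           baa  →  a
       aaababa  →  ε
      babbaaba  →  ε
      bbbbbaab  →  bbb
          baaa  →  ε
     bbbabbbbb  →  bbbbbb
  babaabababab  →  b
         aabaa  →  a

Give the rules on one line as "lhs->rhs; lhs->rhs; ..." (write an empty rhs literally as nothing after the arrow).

  | abbb => abb => ab => a
  | bababaaabbb => abaaabbb => aaaabbb => aabbb => bbb
  | aabbb => bbb
  | abb => ab => a

aa->; ab->a; ba->; bab->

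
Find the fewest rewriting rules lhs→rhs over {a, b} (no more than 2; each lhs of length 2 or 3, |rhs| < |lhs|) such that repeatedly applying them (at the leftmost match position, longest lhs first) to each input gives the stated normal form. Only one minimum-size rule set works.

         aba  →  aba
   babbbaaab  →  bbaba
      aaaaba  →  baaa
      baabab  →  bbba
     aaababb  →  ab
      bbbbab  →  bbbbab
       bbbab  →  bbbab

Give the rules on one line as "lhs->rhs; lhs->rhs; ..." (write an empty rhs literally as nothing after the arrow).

  | aba
  | babbbaaab => bbaaab => bbaba
  | aaaaba => aabaa => baaa
  | baabab => bbaab => bbba

aab->ba; abb->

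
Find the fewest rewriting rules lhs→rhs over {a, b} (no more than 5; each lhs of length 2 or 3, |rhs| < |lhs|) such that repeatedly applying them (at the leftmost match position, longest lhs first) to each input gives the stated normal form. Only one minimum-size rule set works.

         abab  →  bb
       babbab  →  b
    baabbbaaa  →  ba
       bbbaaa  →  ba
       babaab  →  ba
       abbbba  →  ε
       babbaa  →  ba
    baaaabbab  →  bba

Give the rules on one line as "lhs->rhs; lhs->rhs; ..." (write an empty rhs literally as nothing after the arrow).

aa->; aab->bb; ab->a; bbb->b

  | abab => aab => bb
  | babbab => babab => baab => bbb => b
  | baabbbaaa => bbbbbaaa => bbbaaa => baaa => ba
  | bbbaaa => baaa => ba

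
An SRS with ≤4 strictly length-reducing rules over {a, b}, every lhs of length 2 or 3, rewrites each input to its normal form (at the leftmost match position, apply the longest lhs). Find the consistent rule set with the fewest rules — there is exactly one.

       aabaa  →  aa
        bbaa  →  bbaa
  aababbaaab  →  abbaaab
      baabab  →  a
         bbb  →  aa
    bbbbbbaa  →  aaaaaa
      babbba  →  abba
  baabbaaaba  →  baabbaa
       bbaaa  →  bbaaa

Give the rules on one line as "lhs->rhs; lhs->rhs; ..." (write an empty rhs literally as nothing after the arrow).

  | aabaa => aa
  | bbaa
  | aababbaaab => abbaaab
  | baabab => bab => a

aba->; bab->a; bbb->aa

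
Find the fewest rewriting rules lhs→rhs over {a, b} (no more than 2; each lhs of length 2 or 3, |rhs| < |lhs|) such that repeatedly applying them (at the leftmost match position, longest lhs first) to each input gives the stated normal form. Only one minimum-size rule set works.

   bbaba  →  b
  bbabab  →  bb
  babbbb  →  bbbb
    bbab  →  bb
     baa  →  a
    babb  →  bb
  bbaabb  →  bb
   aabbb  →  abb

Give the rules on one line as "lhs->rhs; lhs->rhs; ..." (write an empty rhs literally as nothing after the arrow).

  | bbaba => bba => b
  | bbabab => bbab => bb
  | babbbb => bbbb
  | bbab => bb

aab->a; ba->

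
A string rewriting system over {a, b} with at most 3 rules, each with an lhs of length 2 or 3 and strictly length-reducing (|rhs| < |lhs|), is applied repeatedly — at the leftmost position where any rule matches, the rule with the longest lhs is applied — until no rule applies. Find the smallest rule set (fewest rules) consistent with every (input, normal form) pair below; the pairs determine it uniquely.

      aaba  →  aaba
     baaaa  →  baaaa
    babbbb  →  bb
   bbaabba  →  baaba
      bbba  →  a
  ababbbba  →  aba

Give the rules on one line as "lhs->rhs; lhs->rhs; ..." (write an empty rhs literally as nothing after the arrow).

bab->bb; bba->ba; bbb->

  | aaba
  | baaaa
  | babbbb => bbbbb => bb
  | bbaabba => baabba => baaba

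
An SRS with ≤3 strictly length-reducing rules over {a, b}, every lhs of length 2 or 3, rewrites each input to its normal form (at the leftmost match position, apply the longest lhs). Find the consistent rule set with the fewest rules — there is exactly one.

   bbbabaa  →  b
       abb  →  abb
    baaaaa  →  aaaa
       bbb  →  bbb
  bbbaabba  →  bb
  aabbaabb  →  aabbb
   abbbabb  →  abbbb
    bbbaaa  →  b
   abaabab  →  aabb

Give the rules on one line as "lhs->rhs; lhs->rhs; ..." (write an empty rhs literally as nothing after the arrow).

  | bbbabaa => bbbaa => bba => b
  | abb
  | baaaaa => aaaa
  | bbb

ba->b; baa->a; bba->b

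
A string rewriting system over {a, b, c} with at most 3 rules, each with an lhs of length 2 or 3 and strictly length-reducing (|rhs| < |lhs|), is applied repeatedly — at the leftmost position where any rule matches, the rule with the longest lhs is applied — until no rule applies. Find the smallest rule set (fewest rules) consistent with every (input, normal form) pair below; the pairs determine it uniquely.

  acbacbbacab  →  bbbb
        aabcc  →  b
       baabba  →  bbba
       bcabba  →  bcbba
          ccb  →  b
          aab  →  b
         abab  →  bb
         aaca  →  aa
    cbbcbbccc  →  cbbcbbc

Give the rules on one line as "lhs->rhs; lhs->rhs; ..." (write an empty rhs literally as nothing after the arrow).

  | acbacbbacab => bacbbacab => bbbacab => bbbab => bbbb
  | aabcc => abcc => bcc => b
  | baabba => babba => bbba
  | bcabba => bcbba

ab->b; ac->; cc->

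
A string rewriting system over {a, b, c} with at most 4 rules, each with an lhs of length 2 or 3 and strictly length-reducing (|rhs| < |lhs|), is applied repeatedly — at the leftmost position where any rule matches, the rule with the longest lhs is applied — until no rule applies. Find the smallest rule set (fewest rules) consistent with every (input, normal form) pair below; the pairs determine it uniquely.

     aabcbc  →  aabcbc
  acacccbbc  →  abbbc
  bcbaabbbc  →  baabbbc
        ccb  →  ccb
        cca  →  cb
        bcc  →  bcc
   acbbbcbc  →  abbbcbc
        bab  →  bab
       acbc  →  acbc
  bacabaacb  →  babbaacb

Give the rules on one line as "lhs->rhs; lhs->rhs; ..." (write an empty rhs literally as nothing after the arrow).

ca->b; cba->a; cbb->bb

  | aabcbc
  | acacccbbc => abcccbbc => abccbbc => abcbbc => abbbc
  | bcbaabbbc => baabbbc
  | ccb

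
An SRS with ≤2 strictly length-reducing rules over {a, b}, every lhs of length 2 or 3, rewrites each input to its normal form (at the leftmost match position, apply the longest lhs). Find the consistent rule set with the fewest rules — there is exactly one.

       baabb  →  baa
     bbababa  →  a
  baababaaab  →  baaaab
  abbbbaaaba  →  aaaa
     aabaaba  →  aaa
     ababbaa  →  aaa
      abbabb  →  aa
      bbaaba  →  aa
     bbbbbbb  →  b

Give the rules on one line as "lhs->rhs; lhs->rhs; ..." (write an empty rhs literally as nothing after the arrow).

aba->a; bb->

  | baabb => baa
  | bbababa => ababa => aba => a
  | baababaaab => baabaaab => baaaab
  | abbbbaaaba => abbaaaba => aaaaba => aaaa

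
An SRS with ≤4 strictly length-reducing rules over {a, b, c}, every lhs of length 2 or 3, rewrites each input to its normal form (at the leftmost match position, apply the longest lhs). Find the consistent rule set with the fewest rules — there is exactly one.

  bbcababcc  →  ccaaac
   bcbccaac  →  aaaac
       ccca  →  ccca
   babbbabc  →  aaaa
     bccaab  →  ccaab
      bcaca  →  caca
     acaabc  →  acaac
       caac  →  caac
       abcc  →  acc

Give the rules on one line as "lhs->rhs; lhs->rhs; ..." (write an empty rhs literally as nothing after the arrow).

bac->aa; bb->c; bc->c; cbc->ba

  | bbcababcc => ccababcc => ccabacc => ccaaac
  | bcbccaac => cbccaac => bacaac => aaaac
  | ccca
  | babbbabc => bacbabc => aababc => aabac => aaaa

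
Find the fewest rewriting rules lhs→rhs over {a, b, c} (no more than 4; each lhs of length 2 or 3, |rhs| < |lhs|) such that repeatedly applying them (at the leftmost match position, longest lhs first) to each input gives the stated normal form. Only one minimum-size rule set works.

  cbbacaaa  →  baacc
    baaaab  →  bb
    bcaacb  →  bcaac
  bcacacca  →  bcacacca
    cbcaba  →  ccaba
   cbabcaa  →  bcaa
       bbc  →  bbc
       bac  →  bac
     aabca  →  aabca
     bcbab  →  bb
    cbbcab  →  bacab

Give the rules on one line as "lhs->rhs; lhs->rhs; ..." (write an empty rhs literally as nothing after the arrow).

  | cbbacaaa => baacaaa => baaccb => baacc
  | baaaab => bcbab => bb
  | bcaacb => bcaac
  | bcacacca

aaa->cb; cb->c; cba->; cbb->ba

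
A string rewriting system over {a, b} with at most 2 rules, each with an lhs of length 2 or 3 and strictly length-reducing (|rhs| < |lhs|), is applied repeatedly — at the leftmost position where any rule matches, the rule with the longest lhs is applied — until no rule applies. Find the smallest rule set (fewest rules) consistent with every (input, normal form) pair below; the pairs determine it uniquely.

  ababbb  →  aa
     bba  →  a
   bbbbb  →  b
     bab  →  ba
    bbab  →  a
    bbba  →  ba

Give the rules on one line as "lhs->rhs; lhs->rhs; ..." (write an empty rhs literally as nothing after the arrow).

ab->a; bb->

  | ababbb => aabbb => aabb => aab => aa
  | bba => a
  | bbbbb => bbb => b
  | bab => ba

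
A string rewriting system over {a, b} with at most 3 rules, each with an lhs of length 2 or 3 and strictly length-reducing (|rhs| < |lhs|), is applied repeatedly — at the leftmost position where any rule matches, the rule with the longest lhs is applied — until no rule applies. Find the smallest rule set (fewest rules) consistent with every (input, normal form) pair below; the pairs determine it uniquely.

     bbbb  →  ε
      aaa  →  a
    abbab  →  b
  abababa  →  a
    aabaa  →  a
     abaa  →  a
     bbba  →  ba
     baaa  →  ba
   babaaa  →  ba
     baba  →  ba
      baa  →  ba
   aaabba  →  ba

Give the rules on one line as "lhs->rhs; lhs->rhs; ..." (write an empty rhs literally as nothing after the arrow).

  | bbbb => bb => ε
  | aaa => aa => a
  | abbab => bab => b
  | abababa => ababa => aba => a

aa->a; ab->; bb->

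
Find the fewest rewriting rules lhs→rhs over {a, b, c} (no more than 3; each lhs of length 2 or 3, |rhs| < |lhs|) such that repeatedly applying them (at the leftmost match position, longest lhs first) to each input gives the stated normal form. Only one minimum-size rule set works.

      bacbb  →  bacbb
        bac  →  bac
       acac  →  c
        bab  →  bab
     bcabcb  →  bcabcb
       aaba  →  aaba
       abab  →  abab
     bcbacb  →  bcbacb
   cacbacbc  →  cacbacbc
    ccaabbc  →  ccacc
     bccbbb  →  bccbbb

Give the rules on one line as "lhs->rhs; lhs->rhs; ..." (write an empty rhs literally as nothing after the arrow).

abb->c; aca->

  | bacbb
  | bac
  | acac => c
  | bab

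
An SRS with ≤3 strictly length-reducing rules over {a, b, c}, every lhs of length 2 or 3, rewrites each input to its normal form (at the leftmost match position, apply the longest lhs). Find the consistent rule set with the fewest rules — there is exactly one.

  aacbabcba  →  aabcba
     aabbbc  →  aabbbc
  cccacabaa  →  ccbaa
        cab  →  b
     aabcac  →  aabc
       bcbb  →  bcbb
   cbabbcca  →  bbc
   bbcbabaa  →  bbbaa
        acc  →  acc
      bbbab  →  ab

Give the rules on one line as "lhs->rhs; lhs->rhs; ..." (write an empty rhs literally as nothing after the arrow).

bab->ab; ca->

  | aacbabcba => aacabcba => aabcba
  | aabbbc
  | cccacabaa => cccabaa => ccbaa
  | cab => b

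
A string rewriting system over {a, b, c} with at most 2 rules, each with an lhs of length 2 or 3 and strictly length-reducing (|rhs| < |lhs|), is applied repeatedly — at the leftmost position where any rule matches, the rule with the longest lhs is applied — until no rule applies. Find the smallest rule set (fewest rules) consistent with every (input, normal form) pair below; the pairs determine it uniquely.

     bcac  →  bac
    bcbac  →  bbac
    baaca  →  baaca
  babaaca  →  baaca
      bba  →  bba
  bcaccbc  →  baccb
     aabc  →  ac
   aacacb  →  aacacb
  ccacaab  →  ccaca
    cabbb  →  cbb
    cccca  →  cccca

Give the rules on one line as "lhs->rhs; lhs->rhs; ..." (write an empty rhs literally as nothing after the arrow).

  | bcac => bac
  | bcbac => bbac
  | baaca
  | babaaca => baaca

ab->; bc->b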